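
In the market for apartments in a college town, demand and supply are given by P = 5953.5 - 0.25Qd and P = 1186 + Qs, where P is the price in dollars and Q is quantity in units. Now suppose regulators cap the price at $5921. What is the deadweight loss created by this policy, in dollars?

0

Rearranging demand gives Qd = 23814 - 4P; rearranging supply gives Qs = P - 1186. Without the control the market clears where 23814 - 4P = P - 1186, i.e. P* = 5000 and Q* = 3814.
Since 5921 is above P* = 5000, the ceiling does not bind and the free-market outcome prevails.
Since the control does not bind, no trades are prevented and deadweight loss is zero.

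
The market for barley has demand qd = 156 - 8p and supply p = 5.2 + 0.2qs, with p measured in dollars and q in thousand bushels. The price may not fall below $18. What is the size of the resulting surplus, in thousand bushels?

Rearranging supply gives qs = 5p - 26. Equilibrium: 156 - 8p = 5p - 26, so 182 = 13p and p* = 14, q* = 44.
The floor of 18 is above the equilibrium price 14, so it binds.
At p = 18: qd = 156 - 8·18 = 12 and qs = 5·18 - 26 = 64.
Surplus = qs - qd = 64 - 12 = 52.

52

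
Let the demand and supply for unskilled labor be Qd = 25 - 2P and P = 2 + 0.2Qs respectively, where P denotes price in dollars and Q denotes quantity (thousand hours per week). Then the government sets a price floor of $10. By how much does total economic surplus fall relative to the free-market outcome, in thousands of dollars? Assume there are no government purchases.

Rearranging supply gives Qs = 5P - 10. Without the control the market clears where 25 - 2P = 5P - 10, i.e. P* = 5 and Q* = 15.
Because the floor (10) lies above the market-clearing price, it is binding.
At P = 10: Qd = 25 - 2·10 = 5 and Qs = 5·10 - 10 = 40.
Quantity traded falls to 5. At Q = 5 the demand price is (25 - 5)/2 = 10 and the supply price is (10 + 5)/5 = 3.
Deadweight loss = ½ · (10 - 3) · (15 - 5) = ½ · 7 · 10 = 35.

35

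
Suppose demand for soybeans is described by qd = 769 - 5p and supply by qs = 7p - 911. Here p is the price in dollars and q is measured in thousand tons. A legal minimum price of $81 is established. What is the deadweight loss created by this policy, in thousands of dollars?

Without the control the market clears where 769 - 5p = 7p - 911, i.e. p* = 140 and q* = 69.
Since 81 is below p* = 140, the floor does not bind and the free-market outcome prevails.
Since the control does not bind, no trades are prevented and deadweight loss is zero.

0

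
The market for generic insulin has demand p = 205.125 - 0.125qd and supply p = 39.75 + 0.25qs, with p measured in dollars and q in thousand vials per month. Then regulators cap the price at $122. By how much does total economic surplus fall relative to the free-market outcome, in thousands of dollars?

Rearranging demand gives qd = 1641 - 8p; rearranging supply gives qs = 4p - 159. Equilibrium: 1641 - 8p = 4p - 159, so 1800 = 12p and p* = 150, q* = 441.
Since 122 < 150, the ceiling is binding.
At p = 122: qd = 1641 - 8·122 = 665 and qs = 4·122 - 159 = 329.
Quantity traded falls to 329. At q = 329 the demand price is (1641 - 329)/8 = 164 and the supply price is (159 + 329)/4 = 122.
Deadweight loss = ½ · (164 - 122) · (441 - 329) = ½ · 42 · 112 = 2352.

2352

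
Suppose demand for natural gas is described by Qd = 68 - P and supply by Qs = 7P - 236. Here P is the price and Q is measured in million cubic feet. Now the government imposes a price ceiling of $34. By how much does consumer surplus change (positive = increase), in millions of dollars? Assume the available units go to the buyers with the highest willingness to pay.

-384

Setting quantity demanded equal to quantity supplied, 68 - P = 7P - 236, gives P* = 38 and Q* = 30.
The ceiling of 34 is below the equilibrium price 38, so it binds.
At P = 34: Qd = 68 - 34 = 34 and Qs = 7·34 - 236 = 2.
Consumer surplus without the control is ½ · (68 - 38) · 30 = 450.
With the ceiling, 2 units are sold at 34 (assume they go to the highest-value buyers). The demand price at Q = 2 is 66, so CS = ½ · [(68 - 34) + (66 - 34)] · 2 = 66.
Change in consumer surplus = 66 - 450 = -384.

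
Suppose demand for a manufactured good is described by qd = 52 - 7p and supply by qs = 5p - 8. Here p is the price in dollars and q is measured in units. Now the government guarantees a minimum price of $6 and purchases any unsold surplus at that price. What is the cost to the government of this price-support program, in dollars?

Setting quantity demanded equal to quantity supplied, 52 - 7p = 5p - 8, gives p* = 5 and q* = 17.
Because the floor (6) lies above the market-clearing price, it is binding.
At p = 6: qd = 52 - 7·6 = 10 and qs = 5·6 - 8 = 22.
Surplus = qs - qd = 12.
Government expenditure = surplus × support price = 12 × 6 = 72.

72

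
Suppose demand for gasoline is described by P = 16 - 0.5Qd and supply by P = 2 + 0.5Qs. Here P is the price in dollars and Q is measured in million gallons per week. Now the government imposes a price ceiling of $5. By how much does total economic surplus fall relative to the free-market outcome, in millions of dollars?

Rearranging demand gives Qd = 32 - 2P; rearranging supply gives Qs = 2P - 4. Setting quantity demanded equal to quantity supplied, 32 - 2P = 2P - 4, gives P* = 9 and Q* = 14.
Because the ceiling (5) lies below the market-clearing price, it is binding.
At P = 5: Qd = 32 - 2·5 = 22 and Qs = 2·5 - 4 = 6.
Quantity traded falls to 6. At Q = 6 the demand price is (32 - 6)/2 = 13 and the supply price is (4 + 6)/2 = 5.
Deadweight loss = ½ · (13 - 5) · (14 - 6) = ½ · 8 · 8 = 32.

32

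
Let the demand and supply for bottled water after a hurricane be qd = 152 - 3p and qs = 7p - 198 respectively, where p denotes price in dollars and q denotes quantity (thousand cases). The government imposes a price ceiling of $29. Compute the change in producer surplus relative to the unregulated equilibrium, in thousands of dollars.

Without the control the market clears where 152 - 3p = 7p - 198, i.e. p* = 35 and q* = 47.
The ceiling of 29 is below the equilibrium price 35, so it binds.
At p = 29: qd = 152 - 3·29 = 65 and qs = 7·29 - 198 = 5.
Producer surplus without the control is ½ · (35 - 198/7) · 47 = 2209/14.
With the ceiling, producers sell 5 units at 29, so PS = ½ · (29 - 198/7) · 5 = 25/14.
Change in producer surplus = 25/14 - 2209/14 = -156.

-156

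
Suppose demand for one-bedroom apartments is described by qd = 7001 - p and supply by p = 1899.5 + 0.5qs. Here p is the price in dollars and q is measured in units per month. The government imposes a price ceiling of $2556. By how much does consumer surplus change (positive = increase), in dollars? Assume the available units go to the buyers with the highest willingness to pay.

Rearranging supply gives qs = 2p - 3799. Setting quantity demanded equal to quantity supplied, 7001 - p = 2p - 3799, gives p* = 3600 and q* = 3401.
Because the ceiling (2556) lies below the market-clearing price, it is binding.
At p = 2556: qd = 7001 - 2556 = 4445 and qs = 2·2556 - 3799 = 1313.
Consumer surplus without the control is ½ · (7001 - 3600) · 3401 = 5783400.5.
With the ceiling, 1313 units are sold at 2556 (assume they go to the highest-value buyers). The demand price at q = 1313 is 5688, so CS = ½ · [(7001 - 2556) + (5688 - 2556)] · 1313 = 4974300.5.
Change in consumer surplus = 4974300.5 - 5783400.5 = -809100.

-809100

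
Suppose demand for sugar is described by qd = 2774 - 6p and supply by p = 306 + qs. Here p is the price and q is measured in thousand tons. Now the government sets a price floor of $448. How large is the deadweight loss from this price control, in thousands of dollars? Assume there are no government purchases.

1344

Rearranging supply gives qs = p - 306. Equilibrium: 2774 - 6p = p - 306, so 3080 = 7p and p* = 440, q* = 134.
Because the floor (448) lies above the market-clearing price, it is binding.
At p = 448: qd = 2774 - 6·448 = 86 and qs = 448 - 306 = 142.
Quantity traded falls to 86. At q = 86 the demand price is (2774 - 86)/6 = 448 and the supply price is 306 + 86 = 392.
Deadweight loss = ½ · (448 - 392) · (134 - 86) = ½ · 56 · 48 = 1344.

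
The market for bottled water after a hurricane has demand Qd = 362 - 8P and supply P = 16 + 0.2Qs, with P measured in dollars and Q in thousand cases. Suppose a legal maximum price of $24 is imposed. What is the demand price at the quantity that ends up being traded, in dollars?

40.25

Rearranging supply gives Qs = 5P - 80. Equilibrium: 362 - 8P = 5P - 80, so 442 = 13P and P* = 34, Q* = 90.
Since 24 < 34, the ceiling is binding.
At P = 24: Qd = 362 - 8·24 = 170 and Qs = 5·24 - 80 = 40.
Only 40 units reach the market. On the demand curve, the marginal buyer's willingness to pay at Q = 40 is (362 - 40)/8 = 40.25.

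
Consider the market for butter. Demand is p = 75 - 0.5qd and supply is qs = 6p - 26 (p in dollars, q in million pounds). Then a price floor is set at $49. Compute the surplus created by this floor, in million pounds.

216

Rearranging demand gives qd = 150 - 2p. Without the control the market clears where 150 - 2p = 6p - 26, i.e. p* = 22 and q* = 106.
Since 49 > 22, the floor is binding.
At p = 49: qd = 150 - 2·49 = 52 and qs = 6·49 - 26 = 268.
Surplus = qs - qd = 268 - 52 = 216.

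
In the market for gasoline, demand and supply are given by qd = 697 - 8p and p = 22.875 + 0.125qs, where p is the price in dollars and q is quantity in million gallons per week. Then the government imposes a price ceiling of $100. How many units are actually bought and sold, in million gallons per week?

Rearranging supply gives qs = 8p - 183. Equilibrium: 697 - 8p = 8p - 183, so 880 = 16p and p* = 55, q* = 257.
Since 100 is above p* = 55, the ceiling does not bind and the free-market outcome prevails.

257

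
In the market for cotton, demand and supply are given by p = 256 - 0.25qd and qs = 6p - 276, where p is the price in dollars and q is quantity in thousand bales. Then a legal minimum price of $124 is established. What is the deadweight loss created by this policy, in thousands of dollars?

Rearranging demand gives qd = 1024 - 4p. In a free market, 1024 - 4p = 6p - 276 gives the equilibrium p* = 130, q* = 504.
The floor of 124 is below the equilibrium price 130, so it is not binding; the market clears at p* = 130, q* = 504.
Since the control does not bind, no trades are prevented and deadweight loss is zero.

0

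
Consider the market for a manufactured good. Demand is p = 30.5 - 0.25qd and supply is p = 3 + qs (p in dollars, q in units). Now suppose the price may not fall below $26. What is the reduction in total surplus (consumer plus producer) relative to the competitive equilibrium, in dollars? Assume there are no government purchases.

Rearranging demand gives qd = 122 - 4p; rearranging supply gives qs = p - 3. In a free market, 122 - 4p = p - 3 gives the equilibrium p* = 25, q* = 22.
The floor of 26 is above the equilibrium price 25, so it binds.
At p = 26: qd = 122 - 4·26 = 18 and qs = 26 - 3 = 23.
Quantity traded falls to 18. At q = 18 the demand price is (122 - 18)/4 = 26 and the supply price is 3 + 18 = 21.
Deadweight loss = ½ · (26 - 21) · (22 - 18) = ½ · 5 · 4 = 10.

10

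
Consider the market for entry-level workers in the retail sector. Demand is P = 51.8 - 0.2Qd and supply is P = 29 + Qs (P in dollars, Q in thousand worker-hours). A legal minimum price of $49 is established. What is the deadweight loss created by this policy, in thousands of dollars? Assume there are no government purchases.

15

Rearranging demand gives Qd = 259 - 5P; rearranging supply gives Qs = P - 29. Equilibrium: 259 - 5P = P - 29, so 288 = 6P and P* = 48, Q* = 19.
Because the floor (49) lies above the market-clearing price, it is binding.
At P = 49: Qd = 259 - 5·49 = 14 and Qs = 49 - 29 = 20.
Quantity traded falls to 14. At Q = 14 the demand price is (259 - 14)/5 = 49 and the supply price is 29 + 14 = 43.
Deadweight loss = ½ · (49 - 43) · (19 - 14) = ½ · 6 · 5 = 15.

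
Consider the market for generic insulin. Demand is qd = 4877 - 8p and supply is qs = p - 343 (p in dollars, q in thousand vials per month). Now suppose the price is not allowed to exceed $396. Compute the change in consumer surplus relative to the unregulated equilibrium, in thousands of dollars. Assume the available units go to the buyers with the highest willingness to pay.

7636

Setting quantity demanded equal to quantity supplied, 4877 - 8p = p - 343, gives p* = 580 and q* = 237.
The ceiling of 396 is below the equilibrium price 580, so it binds.
At p = 396: qd = 4877 - 8·396 = 1709 and qs = 396 - 343 = 53.
Consumer surplus without the control is ½ · (609.625 - 580) · 237 = 3510.5625.
With the ceiling, 53 units are sold at 396 (assume they go to the highest-value buyers). The demand price at q = 53 is 603, so CS = ½ · [(609.625 - 396) + (603 - 396)] · 53 = 11146.5625.
Change in consumer surplus = 11146.5625 - 3510.5625 = 7636.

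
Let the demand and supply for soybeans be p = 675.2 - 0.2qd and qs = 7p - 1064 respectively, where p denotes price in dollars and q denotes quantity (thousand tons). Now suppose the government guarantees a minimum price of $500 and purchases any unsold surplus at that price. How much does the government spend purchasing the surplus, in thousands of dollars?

780000

Rearranging demand gives qd = 3376 - 5p. Without the control the market clears where 3376 - 5p = 7p - 1064, i.e. p* = 370 and q* = 1526.
Because the floor (500) lies above the market-clearing price, it is binding.
At p = 500: qd = 3376 - 5·500 = 876 and qs = 7·500 - 1064 = 2436.
Surplus = qs - qd = 1560.
Government expenditure = surplus × support price = 1560 × 500 = 780000.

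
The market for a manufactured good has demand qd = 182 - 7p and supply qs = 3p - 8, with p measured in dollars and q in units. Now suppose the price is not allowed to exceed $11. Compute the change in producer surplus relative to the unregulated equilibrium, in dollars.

Without the control the market clears where 182 - 7p = 3p - 8, i.e. p* = 19 and q* = 49.
The ceiling of 11 is below the equilibrium price 19, so it binds.
At p = 11: qd = 182 - 7·11 = 105 and qs = 3·11 - 8 = 25.
Producer surplus without the control is ½ · (19 - 8/3) · 49 = 2401/6.
With the ceiling, producers sell 25 units at 11, so PS = ½ · (11 - 8/3) · 25 = 625/6.
Change in producer surplus = 625/6 - 2401/6 = -296.

-296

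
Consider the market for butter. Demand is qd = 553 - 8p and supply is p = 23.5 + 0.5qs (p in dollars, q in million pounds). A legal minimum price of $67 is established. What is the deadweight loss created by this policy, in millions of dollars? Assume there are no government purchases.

980

Rearranging supply gives qs = 2p - 47. Without the control the market clears where 553 - 8p = 2p - 47, i.e. p* = 60 and q* = 73.
Because the floor (67) lies above the market-clearing price, it is binding.
At p = 67: qd = 553 - 8·67 = 17 and qs = 2·67 - 47 = 87.
Quantity traded falls to 17. At q = 17 the demand price is (553 - 17)/8 = 67 and the supply price is (47 + 17)/2 = 32.
Deadweight loss = ½ · (67 - 32) · (73 - 17) = ½ · 35 · 56 = 980.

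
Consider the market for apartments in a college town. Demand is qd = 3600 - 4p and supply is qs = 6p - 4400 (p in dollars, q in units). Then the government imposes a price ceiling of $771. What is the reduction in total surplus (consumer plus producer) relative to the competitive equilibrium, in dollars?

6307.5

Setting quantity demanded equal to quantity supplied, 3600 - 4p = 6p - 4400, gives p* = 800 and q* = 400.
Because the ceiling (771) lies below the market-clearing price, it is binding.
At p = 771: qd = 3600 - 4·771 = 516 and qs = 6·771 - 4400 = 226.
Quantity traded falls to 226. At q = 226 the demand price is (3600 - 226)/4 = 843.5 and the supply price is (4400 + 226)/6 = 771.
Deadweight loss = ½ · (843.5 - 771) · (400 - 226) = ½ · 72.5 · 174 = 6307.5.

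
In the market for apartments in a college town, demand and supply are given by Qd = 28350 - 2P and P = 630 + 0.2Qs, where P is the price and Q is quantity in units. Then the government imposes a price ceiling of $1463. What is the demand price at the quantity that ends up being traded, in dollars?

12092.5

Rearranging supply gives Qs = 5P - 3150. In a free market, 28350 - 2P = 5P - 3150 gives the equilibrium P* = 4500, Q* = 19350.
Because the ceiling (1463) lies below the market-clearing price, it is binding.
At P = 1463: Qd = 28350 - 2·1463 = 25424 and Qs = 5·1463 - 3150 = 4165.
Only 4165 units reach the market. On the demand curve, the marginal buyer's willingness to pay at Q = 4165 is (28350 - 4165)/2 = 12092.5.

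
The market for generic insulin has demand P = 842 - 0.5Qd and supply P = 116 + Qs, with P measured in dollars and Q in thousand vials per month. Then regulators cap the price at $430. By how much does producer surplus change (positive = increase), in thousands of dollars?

-67830

Rearranging demand gives Qd = 1684 - 2P; rearranging supply gives Qs = P - 116. In a free market, 1684 - 2P = P - 116 gives the equilibrium P* = 600, Q* = 484.
The ceiling of 430 is below the equilibrium price 600, so it binds.
At P = 430: Qd = 1684 - 2·430 = 824 and Qs = 430 - 116 = 314.
Producer surplus without the control is ½ · (600 - 116) · 484 = 117128.
With the ceiling, producers sell 314 units at 430, so PS = ½ · (430 - 116) · 314 = 49298.
Change in producer surplus = 49298 - 117128 = -67830.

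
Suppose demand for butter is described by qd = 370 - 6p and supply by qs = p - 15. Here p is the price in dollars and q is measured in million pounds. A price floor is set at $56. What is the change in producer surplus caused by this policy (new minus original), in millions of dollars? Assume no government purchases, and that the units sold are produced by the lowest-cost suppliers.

In a free market, 370 - 6p = p - 15 gives the equilibrium p* = 55, q* = 40.
Because the floor (56) lies above the market-clearing price, it is binding.
At p = 56: qd = 370 - 6·56 = 34 and qs = 56 - 15 = 41.
Producer surplus without the control is ½ · (55 - 15) · 40 = 800.
With the floor, 34 units are sold at 56. The supply price at q = 34 is 49, so PS = ½ · [(56 - 15) + (56 - 49)] · 34 = 816.
Change in producer surplus = 816 - 800 = 16.

16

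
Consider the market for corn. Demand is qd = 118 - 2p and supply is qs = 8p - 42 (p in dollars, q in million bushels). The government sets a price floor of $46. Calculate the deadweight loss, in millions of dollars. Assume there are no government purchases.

1125

Equilibrium: 118 - 2p = 8p - 42, so 160 = 10p and p* = 16, q* = 86.
Because the floor (46) lies above the market-clearing price, it is binding.
At p = 46: qd = 118 - 2·46 = 26 and qs = 8·46 - 42 = 326.
Quantity traded falls to 26. At q = 26 the demand price is (118 - 26)/2 = 46 and the supply price is (42 + 26)/8 = 8.5.
Deadweight loss = ½ · (46 - 8.5) · (86 - 26) = ½ · 37.5 · 60 = 1125.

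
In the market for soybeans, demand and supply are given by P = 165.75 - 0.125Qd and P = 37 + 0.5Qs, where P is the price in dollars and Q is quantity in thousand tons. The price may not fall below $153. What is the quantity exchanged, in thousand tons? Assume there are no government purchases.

102

Rearranging demand gives Qd = 1326 - 8P; rearranging supply gives Qs = 2P - 74. In a free market, 1326 - 8P = 2P - 74 gives the equilibrium P* = 140, Q* = 206.
The floor of 153 is above the equilibrium price 140, so it binds.
At P = 153: Qd = 1326 - 8·153 = 102 and Qs = 2·153 - 74 = 232.
The quantity actually transacted is the short side, demand: 102.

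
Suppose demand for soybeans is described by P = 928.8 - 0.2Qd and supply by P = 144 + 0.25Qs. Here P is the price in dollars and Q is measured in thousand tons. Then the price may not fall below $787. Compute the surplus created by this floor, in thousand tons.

Rearranging demand gives Qd = 4644 - 5P; rearranging supply gives Qs = 4P - 576. Without the control the market clears where 4644 - 5P = 4P - 576, i.e. P* = 580 and Q* = 1744.
Because the floor (787) lies above the market-clearing price, it is binding.
At P = 787: Qd = 4644 - 5·787 = 709 and Qs = 4·787 - 576 = 2572.
Surplus = Qs - Qd = 2572 - 709 = 1863.

1863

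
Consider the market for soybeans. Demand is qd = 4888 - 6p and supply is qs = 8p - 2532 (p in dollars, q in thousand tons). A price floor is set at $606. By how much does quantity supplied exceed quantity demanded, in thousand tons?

1064

Without the control the market clears where 4888 - 6p = 8p - 2532, i.e. p* = 530 and q* = 1708.
Because the floor (606) lies above the market-clearing price, it is binding.
At p = 606: qd = 4888 - 6·606 = 1252 and qs = 8·606 - 2532 = 2316.
Surplus = qs - qd = 2316 - 1252 = 1064.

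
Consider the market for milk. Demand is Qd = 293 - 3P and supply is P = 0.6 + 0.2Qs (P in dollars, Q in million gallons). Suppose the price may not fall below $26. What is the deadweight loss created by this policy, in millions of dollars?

0

Rearranging supply gives Qs = 5P - 3. Setting quantity demanded equal to quantity supplied, 293 - 3P = 5P - 3, gives P* = 37 and Q* = 182.
The floor of 26 is below the equilibrium price 37, so it is not binding; the market clears at P* = 37, Q* = 182.
Since the control does not bind, no trades are prevented and deadweight loss is zero.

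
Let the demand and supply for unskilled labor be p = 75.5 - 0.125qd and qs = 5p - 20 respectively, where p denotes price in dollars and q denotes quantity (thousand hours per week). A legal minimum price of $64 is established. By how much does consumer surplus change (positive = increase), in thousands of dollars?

-2496

Rearranging demand gives qd = 604 - 8p. Setting quantity demanded equal to quantity supplied, 604 - 8p = 5p - 20, gives p* = 48 and q* = 220.
Because the floor (64) lies above the market-clearing price, it is binding.
At p = 64: qd = 604 - 8·64 = 92 and qs = 5·64 - 20 = 300.
Consumer surplus without the control is ½ · (75.5 - 48) · 220 = 3025.
With the floor, consumers buy 92 units at 64, so CS = ½ · (75.5 - 64) · 92 = 529.
Change in consumer surplus = 529 - 3025 = -2496.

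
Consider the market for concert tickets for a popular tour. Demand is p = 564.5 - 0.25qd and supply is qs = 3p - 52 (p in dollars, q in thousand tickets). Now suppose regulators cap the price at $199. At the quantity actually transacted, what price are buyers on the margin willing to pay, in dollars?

Rearranging demand gives qd = 2258 - 4p. Equilibrium: 2258 - 4p = 3p - 52, so 2310 = 7p and p* = 330, q* = 938.
The ceiling of 199 is below the equilibrium price 330, so it binds.
At p = 199: qd = 2258 - 4·199 = 1462 and qs = 3·199 - 52 = 545.
Only 545 units reach the market. On the demand curve, the marginal buyer's willingness to pay at q = 545 is (2258 - 545)/4 = 428.25.

428.25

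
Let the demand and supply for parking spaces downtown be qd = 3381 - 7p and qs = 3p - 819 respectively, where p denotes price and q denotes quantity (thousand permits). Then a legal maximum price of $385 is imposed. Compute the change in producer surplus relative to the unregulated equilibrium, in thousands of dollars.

-13597.5

Equilibrium: 3381 - 7p = 3p - 819, so 4200 = 10p and p* = 420, q* = 441.
Because the ceiling (385) lies below the market-clearing price, it is binding.
At p = 385: qd = 3381 - 7·385 = 686 and qs = 3·385 - 819 = 336.
Producer surplus without the control is ½ · (420 - 273) · 441 = 32413.5.
With the ceiling, producers sell 336 units at 385, so PS = ½ · (385 - 273) · 336 = 18816.
Change in producer surplus = 18816 - 32413.5 = -13597.5.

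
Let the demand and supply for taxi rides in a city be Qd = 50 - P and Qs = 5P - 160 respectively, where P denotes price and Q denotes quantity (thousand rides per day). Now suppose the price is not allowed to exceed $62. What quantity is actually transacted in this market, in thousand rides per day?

In a free market, 50 - P = 5P - 160 gives the equilibrium P* = 35, Q* = 15.
The ceiling of 62 is above the equilibrium price 35, so it is not binding; the market clears at P* = 35, Q* = 15.

15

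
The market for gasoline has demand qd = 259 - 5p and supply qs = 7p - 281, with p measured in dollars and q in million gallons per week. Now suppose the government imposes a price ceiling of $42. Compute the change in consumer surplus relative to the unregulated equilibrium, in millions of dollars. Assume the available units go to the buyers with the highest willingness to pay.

-5.1

Equilibrium: 259 - 5p = 7p - 281, so 540 = 12p and p* = 45, q* = 34.
Since 42 < 45, the ceiling is binding.
At p = 42: qd = 259 - 5·42 = 49 and qs = 7·42 - 281 = 13.
Consumer surplus without the control is ½ · (51.8 - 45) · 34 = 115.6.
With the ceiling, 13 units are sold at 42 (assume they go to the highest-value buyers). The demand price at q = 13 is 49.2, so CS = ½ · [(51.8 - 42) + (49.2 - 42)] · 13 = 110.5.
Change in consumer surplus = 110.5 - 115.6 = -5.1.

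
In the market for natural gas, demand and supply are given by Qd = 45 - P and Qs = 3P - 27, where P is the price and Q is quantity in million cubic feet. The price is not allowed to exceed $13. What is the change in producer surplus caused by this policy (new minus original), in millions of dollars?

In a free market, 45 - P = 3P - 27 gives the equilibrium P* = 18, Q* = 27.
Because the ceiling (13) lies below the market-clearing price, it is binding.
At P = 13: Qd = 45 - 13 = 32 and Qs = 3·13 - 27 = 12.
Producer surplus without the control is ½ · (18 - 9) · 27 = 121.5.
With the ceiling, producers sell 12 units at 13, so PS = ½ · (13 - 9) · 12 = 24.
Change in producer surplus = 24 - 121.5 = -97.5.

-97.5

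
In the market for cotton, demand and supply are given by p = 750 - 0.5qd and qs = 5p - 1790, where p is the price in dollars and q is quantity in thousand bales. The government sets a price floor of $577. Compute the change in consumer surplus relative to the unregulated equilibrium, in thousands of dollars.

-48471

Rearranging demand gives qd = 1500 - 2p. Without the control the market clears where 1500 - 2p = 5p - 1790, i.e. p* = 470 and q* = 560.
Since 577 > 470, the floor is binding.
At p = 577: qd = 1500 - 2·577 = 346 and qs = 5·577 - 1790 = 1095.
Consumer surplus without the control is ½ · (750 - 470) · 560 = 78400.
With the floor, consumers buy 346 units at 577, so CS = ½ · (750 - 577) · 346 = 29929.
Change in consumer surplus = 29929 - 78400 = -48471.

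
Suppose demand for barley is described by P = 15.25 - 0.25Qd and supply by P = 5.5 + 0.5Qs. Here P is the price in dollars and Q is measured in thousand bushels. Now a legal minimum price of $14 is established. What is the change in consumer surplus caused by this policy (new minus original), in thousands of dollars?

Rearranging demand gives Qd = 61 - 4P; rearranging supply gives Qs = 2P - 11. Without the control the market clears where 61 - 4P = 2P - 11, i.e. P* = 12 and Q* = 13.
Since 14 > 12, the floor is binding.
At P = 14: Qd = 61 - 4·14 = 5 and Qs = 2·14 - 11 = 17.
Consumer surplus without the control is ½ · (15.25 - 12) · 13 = 21.125.
With the floor, consumers buy 5 units at 14, so CS = ½ · (15.25 - 14) · 5 = 3.125.
Change in consumer surplus = 3.125 - 21.125 = -18.

-18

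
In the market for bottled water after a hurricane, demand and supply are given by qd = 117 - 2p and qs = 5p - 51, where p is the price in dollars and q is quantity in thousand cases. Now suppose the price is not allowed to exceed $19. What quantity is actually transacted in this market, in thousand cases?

44

Without the control the market clears where 117 - 2p = 5p - 51, i.e. p* = 24 and q* = 69.
Because the ceiling (19) lies below the market-clearing price, it is binding.
At p = 19: qd = 117 - 2·19 = 79 and qs = 5·19 - 51 = 44.
The quantity actually transacted is the short side, supply: 44.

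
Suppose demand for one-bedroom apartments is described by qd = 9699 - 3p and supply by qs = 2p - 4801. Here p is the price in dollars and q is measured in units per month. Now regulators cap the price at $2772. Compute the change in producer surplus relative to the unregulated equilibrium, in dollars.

-111488

Setting quantity demanded equal to quantity supplied, 9699 - 3p = 2p - 4801, gives p* = 2900 and q* = 999.
The ceiling of 2772 is below the equilibrium price 2900, so it binds.
At p = 2772: qd = 9699 - 3·2772 = 1383 and qs = 2·2772 - 4801 = 743.
Producer surplus without the control is ½ · (2900 - 2400.5) · 999 = 249500.25.
With the ceiling, producers sell 743 units at 2772, so PS = ½ · (2772 - 2400.5) · 743 = 138012.25.
Change in producer surplus = 138012.25 - 249500.25 = -111488.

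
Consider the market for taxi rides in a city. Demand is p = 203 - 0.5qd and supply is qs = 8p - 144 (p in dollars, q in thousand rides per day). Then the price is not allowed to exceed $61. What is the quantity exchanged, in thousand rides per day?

Rearranging demand gives qd = 406 - 2p. Setting quantity demanded equal to quantity supplied, 406 - 2p = 8p - 144, gives p* = 55 and q* = 296.
Since 61 is above p* = 55, the ceiling does not bind and the free-market outcome prevails.

296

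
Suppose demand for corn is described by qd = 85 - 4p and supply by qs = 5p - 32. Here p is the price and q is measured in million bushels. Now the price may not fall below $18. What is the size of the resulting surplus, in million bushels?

Setting quantity demanded equal to quantity supplied, 85 - 4p = 5p - 32, gives p* = 13 and q* = 33.
Because the floor (18) lies above the market-clearing price, it is binding.
At p = 18: qd = 85 - 4·18 = 13 and qs = 5·18 - 32 = 58.
Surplus = qs - qd = 58 - 13 = 45.

45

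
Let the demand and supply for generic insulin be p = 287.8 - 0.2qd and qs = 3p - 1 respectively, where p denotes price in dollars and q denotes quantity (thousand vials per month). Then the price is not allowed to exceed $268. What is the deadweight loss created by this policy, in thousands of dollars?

0

Rearranging demand gives qd = 1439 - 5p. In a free market, 1439 - 5p = 3p - 1 gives the equilibrium p* = 180, q* = 539.
Since 268 is above p* = 180, the ceiling does not bind and the free-market outcome prevails.
Since the control does not bind, no trades are prevented and deadweight loss is zero.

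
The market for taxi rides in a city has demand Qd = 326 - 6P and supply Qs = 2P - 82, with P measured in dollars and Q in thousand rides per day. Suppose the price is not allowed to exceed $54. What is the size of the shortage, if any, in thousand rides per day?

0

Equilibrium: 326 - 6P = 2P - 82, so 408 = 8P and P* = 51, Q* = 20.
The ceiling of 54 is above the equilibrium price 51, so it is not binding; the market clears at P* = 51, Q* = 20.
Since the control does not bind, there is no shortage.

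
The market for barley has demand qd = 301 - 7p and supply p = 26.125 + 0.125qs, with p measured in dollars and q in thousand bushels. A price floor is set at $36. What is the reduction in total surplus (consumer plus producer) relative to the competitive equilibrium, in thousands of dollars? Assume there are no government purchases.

26.25

Rearranging supply gives qs = 8p - 209. Setting quantity demanded equal to quantity supplied, 301 - 7p = 8p - 209, gives p* = 34 and q* = 63.
Because the floor (36) lies above the market-clearing price, it is binding.
At p = 36: qd = 301 - 7·36 = 49 and qs = 8·36 - 209 = 79.
Quantity traded falls to 49. At q = 49 the demand price is (301 - 49)/7 = 36 and the supply price is (209 + 49)/8 = 32.25.
Deadweight loss = ½ · (36 - 32.25) · (63 - 49) = ½ · 3.75 · 14 = 26.25.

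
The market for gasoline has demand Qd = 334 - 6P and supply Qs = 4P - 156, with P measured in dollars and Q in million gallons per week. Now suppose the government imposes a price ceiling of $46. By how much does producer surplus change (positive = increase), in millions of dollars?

Without the control the market clears where 334 - 6P = 4P - 156, i.e. P* = 49 and Q* = 40.
Since 46 < 49, the ceiling is binding.
At P = 46: Qd = 334 - 6·46 = 58 and Qs = 4·46 - 156 = 28.
Producer surplus without the control is ½ · (49 - 39) · 40 = 200.
With the ceiling, producers sell 28 units at 46, so PS = ½ · (46 - 39) · 28 = 98.
Change in producer surplus = 98 - 200 = -102.

-102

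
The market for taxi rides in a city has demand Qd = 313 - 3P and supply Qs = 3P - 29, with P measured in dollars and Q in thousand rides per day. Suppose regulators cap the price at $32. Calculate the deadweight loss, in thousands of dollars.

1875

Setting quantity demanded equal to quantity supplied, 313 - 3P = 3P - 29, gives P* = 57 and Q* = 142.
Since 32 < 57, the ceiling is binding.
At P = 32: Qd = 313 - 3·32 = 217 and Qs = 3·32 - 29 = 67.
Quantity traded falls to 67. At Q = 67 the demand price is (313 - 67)/3 = 82 and the supply price is (29 + 67)/3 = 32.
Deadweight loss = ½ · (82 - 32) · (142 - 67) = ½ · 50 · 75 = 1875.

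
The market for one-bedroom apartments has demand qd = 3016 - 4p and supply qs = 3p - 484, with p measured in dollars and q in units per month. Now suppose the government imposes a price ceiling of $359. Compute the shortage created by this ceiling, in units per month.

Setting quantity demanded equal to quantity supplied, 3016 - 4p = 3p - 484, gives p* = 500 and q* = 1016.
The ceiling of 359 is below the equilibrium price 500, so it binds.
At p = 359: qd = 3016 - 4·359 = 1580 and qs = 3·359 - 484 = 593.
Shortage = qd - qs = 1580 - 593 = 987.

987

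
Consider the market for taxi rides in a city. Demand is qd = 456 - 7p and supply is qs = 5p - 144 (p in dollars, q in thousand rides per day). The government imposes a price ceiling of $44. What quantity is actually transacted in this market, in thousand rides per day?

76

Setting quantity demanded equal to quantity supplied, 456 - 7p = 5p - 144, gives p* = 50 and q* = 106.
Since 44 < 50, the ceiling is binding.
At p = 44: qd = 456 - 7·44 = 148 and qs = 5·44 - 144 = 76.
The quantity actually transacted is the short side, supply: 76.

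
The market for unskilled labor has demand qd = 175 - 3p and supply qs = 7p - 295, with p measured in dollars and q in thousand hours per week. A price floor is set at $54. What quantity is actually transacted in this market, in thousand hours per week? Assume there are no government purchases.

In a free market, 175 - 3p = 7p - 295 gives the equilibrium p* = 47, q* = 34.
The floor of 54 is above the equilibrium price 47, so it binds.
At p = 54: qd = 175 - 3·54 = 13 and qs = 7·54 - 295 = 83.
The quantity actually transacted is the short side, demand: 13.

13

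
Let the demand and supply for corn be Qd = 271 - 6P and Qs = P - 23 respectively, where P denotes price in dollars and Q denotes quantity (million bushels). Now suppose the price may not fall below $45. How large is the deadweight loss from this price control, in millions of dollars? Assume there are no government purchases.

189

Without the control the market clears where 271 - 6P = P - 23, i.e. P* = 42 and Q* = 19.
Because the floor (45) lies above the market-clearing price, it is binding.
At P = 45: Qd = 271 - 6·45 = 1 and Qs = 45 - 23 = 22.
Quantity traded falls to 1. At Q = 1 the demand price is (271 - 1)/6 = 45 and the supply price is 23 + 1 = 24.
Deadweight loss = ½ · (45 - 24) · (19 - 1) = ½ · 21 · 18 = 189.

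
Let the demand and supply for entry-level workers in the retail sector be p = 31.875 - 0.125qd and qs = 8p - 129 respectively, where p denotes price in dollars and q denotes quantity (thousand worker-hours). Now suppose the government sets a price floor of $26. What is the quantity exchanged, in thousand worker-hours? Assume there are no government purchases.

47

Rearranging demand gives qd = 255 - 8p. Setting quantity demanded equal to quantity supplied, 255 - 8p = 8p - 129, gives p* = 24 and q* = 63.
Since 26 > 24, the floor is binding.
At p = 26: qd = 255 - 8·26 = 47 and qs = 8·26 - 129 = 79.
The quantity actually transacted is the short side, demand: 47.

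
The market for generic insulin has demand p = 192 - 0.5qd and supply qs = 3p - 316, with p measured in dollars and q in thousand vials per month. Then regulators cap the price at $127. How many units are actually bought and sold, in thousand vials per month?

65

Rearranging demand gives qd = 384 - 2p. Without the control the market clears where 384 - 2p = 3p - 316, i.e. p* = 140 and q* = 104.
Because the ceiling (127) lies below the market-clearing price, it is binding.
At p = 127: qd = 384 - 2·127 = 130 and qs = 3·127 - 316 = 65.
The quantity actually transacted is the short side, supply: 65.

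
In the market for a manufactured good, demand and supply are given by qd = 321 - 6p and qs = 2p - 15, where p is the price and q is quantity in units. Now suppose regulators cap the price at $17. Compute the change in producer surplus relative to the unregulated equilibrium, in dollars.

-1100

Equilibrium: 321 - 6p = 2p - 15, so 336 = 8p and p* = 42, q* = 69.
Because the ceiling (17) lies below the market-clearing price, it is binding.
At p = 17: qd = 321 - 6·17 = 219 and qs = 2·17 - 15 = 19.
Producer surplus without the control is ½ · (42 - 7.5) · 69 = 1190.25.
With the ceiling, producers sell 19 units at 17, so PS = ½ · (17 - 7.5) · 19 = 90.25.
Change in producer surplus = 90.25 - 1190.25 = -1100.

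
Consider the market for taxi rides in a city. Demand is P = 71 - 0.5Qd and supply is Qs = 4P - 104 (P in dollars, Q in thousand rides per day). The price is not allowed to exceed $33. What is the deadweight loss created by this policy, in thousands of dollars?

384

Rearranging demand gives Qd = 142 - 2P. In a free market, 142 - 2P = 4P - 104 gives the equilibrium P* = 41, Q* = 60.
Because the ceiling (33) lies below the market-clearing price, it is binding.
At P = 33: Qd = 142 - 2·33 = 76 and Qs = 4·33 - 104 = 28.
Quantity traded falls to 28. At Q = 28 the demand price is (142 - 28)/2 = 57 and the supply price is (104 + 28)/4 = 33.
Deadweight loss = ½ · (57 - 33) · (60 - 28) = ½ · 24 · 32 = 384.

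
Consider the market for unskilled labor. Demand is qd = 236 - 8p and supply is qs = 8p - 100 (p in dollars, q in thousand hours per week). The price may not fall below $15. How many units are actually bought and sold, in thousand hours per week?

68

Equilibrium: 236 - 8p = 8p - 100, so 336 = 16p and p* = 21, q* = 68.
The floor of 15 is below the equilibrium price 21, so it is not binding; the market clears at p* = 21, q* = 68.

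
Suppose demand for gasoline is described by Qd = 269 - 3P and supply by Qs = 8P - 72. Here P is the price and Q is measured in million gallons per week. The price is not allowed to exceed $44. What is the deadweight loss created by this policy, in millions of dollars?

In a free market, 269 - 3P = 8P - 72 gives the equilibrium P* = 31, Q* = 176.
Since 44 is above P* = 31, the ceiling does not bind and the free-market outcome prevails.
Since the control does not bind, no trades are prevented and deadweight loss is zero.

0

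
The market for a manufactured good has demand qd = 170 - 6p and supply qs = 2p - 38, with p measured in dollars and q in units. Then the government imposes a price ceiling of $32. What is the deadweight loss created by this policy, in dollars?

0

Without the control the market clears where 170 - 6p = 2p - 38, i.e. p* = 26 and q* = 14.
Since 32 is above p* = 26, the ceiling does not bind and the free-market outcome prevails.
Since the control does not bind, no trades are prevented and deadweight loss is zero.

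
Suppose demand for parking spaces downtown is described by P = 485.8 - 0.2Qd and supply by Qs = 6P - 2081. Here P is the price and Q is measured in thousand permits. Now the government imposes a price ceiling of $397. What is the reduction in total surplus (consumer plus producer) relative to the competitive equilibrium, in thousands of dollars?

Rearranging demand gives Qd = 2429 - 5P. Setting quantity demanded equal to quantity supplied, 2429 - 5P = 6P - 2081, gives P* = 410 and Q* = 379.
The ceiling of 397 is below the equilibrium price 410, so it binds.
At P = 397: Qd = 2429 - 5·397 = 444 and Qs = 6·397 - 2081 = 301.
Quantity traded falls to 301. At Q = 301 the demand price is (2429 - 301)/5 = 425.6 and the supply price is (2081 + 301)/6 = 397.
Deadweight loss = ½ · (425.6 - 397) · (379 - 301) = ½ · 28.6 · 78 = 1115.4.

1115.4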